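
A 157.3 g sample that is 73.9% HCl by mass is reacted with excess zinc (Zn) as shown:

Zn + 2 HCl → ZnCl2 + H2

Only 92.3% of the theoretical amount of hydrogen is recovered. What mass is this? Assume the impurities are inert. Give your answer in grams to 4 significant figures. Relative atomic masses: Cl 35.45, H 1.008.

Pure HCl available = 157.3 g × 0.739 = 116.24 g.
M(HCl) = 1.008 + 35.45 = 36.458 g/mol.
M(H2) = 2(1.008) = 2.016 g/mol.
n(HCl) = 116.24 g / 36.458 g/mol = 3.1885 mol.
From the equation the HCl:H2 mole ratio is 2:1, so n(H2) = 3.1885 × 1/2 = 1.5942 mol.
Mass of H2 = 1.5942 mol × 2.016 g/mol = 3.2140 g.
Actual mass collected = 3.2140 g × 0.923 = 2.9665 g.

2.966 g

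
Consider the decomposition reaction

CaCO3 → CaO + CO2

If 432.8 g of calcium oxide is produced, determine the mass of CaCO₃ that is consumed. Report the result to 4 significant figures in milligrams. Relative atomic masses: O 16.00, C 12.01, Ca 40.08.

M(CaO) = 40.08 + 16.00 = 56.08 g/mol.
M(CaCO3) = 40.08 + 12.01 + 3(16.00) = 100.09 g/mol.
n(CaO) = 432.80 g / 56.08 g/mol = 7.7175 mol.
From the equation the CaO:CaCO3 mole ratio is 1:1, so n(CaCO3) = 7.7175 × 1/1 = 7.7175 mol.
Mass of CaCO3 = 7.7175 mol × 100.09 g/mol = 772.45 g.
Converting to mg: 772.45 g = 772400 mg.

772400 mg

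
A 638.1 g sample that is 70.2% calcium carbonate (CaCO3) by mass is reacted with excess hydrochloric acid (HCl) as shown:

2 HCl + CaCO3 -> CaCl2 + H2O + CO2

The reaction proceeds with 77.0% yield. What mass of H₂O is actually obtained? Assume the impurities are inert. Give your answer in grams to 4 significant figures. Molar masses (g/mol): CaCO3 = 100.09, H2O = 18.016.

Pure CaCO3 available = 638.1 g × 0.702 = 447.95 g.
n(CaCO3) = 447.95 g / 100.09 g/mol = 4.4754 mol.
From the equation the CaCO3:H2O mole ratio is 1:1, so n(H2O) = 4.4754 × 1/1 = 4.4754 mol.
Mass of H2O = 4.4754 mol × 18.016 g/mol = 80.629 g.
Actual mass collected = 80.629 g × 0.770 = 62.085 g.

62.08 g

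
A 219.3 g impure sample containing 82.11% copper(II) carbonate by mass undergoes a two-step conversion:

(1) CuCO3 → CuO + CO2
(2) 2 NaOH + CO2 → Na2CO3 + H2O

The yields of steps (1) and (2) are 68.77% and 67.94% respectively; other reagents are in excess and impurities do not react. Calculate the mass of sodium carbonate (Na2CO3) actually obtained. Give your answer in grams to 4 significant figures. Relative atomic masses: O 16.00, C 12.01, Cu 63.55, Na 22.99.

Pure CuCO3 = 219.3 × 0.8211 = 180.07 g.
M(CuCO3) = 63.55 + 12.01 + 3(16.00) = 123.56 g/mol.
M(Na2CO3) = 2(22.99) + 12.01 + 3(16.00) = 105.99 g/mol.
n(CuCO3) = 180.07 / 123.56 = 1.4573 mol.
Step 1 (CuCO3:CO2 = 1:1): theoretical n(CO2) = 1.4573 mol; at 68.77% yield, n(CO2) = 1.0022 mol.
Step 2 (CO2:Na2CO3 = 1:1): theoretical n(Na2CO3) = 1.0022 mol, so theoretical mass = 1.0022 × 105.99 = 106.22 g.
At 67.94% yield, actual mass of Na2CO3 = 106.22 × 0.6794 = 72.168 g.

72.17 g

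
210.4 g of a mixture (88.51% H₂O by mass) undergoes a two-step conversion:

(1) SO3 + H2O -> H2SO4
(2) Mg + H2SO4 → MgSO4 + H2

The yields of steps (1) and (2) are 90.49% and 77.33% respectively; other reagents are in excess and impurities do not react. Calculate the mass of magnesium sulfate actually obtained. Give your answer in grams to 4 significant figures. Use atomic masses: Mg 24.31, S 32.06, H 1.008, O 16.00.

870.7 g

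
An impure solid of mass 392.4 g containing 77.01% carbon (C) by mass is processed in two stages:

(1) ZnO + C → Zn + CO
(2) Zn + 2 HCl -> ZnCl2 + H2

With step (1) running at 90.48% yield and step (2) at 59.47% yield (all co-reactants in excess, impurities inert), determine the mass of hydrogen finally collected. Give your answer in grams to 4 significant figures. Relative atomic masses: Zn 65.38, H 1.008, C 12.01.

Pure C = 392.4 × 0.7701 = 302.19 g.
M(C) = 12.01 g/mol.
M(H2) = 2(1.008) = 2.016 g/mol.
n(C) = 302.19 / 12.01 = 25.161 mol.
Step 1 (C:Zn = 1:1): theoretical n(Zn) = 25.161 mol; at 90.48% yield, n(Zn) = 22.766 mol.
Step 2 (Zn:H2 = 1:1): theoretical n(H2) = 22.766 mol, so theoretical mass = 22.766 × 2.016 = 45.896 g.
At 59.47% yield, actual mass of H2 = 45.896 × 0.5947 = 27.294 g.

27.29 g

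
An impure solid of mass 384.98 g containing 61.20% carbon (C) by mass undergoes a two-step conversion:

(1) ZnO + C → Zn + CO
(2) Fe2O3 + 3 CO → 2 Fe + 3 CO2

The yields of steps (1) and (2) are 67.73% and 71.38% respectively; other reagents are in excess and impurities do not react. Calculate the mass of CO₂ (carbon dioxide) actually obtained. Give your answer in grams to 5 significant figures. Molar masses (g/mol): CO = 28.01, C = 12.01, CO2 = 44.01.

417.40 g

Pure C = 384.98 × 0.6120 = 235.608 g.
n(C) = 235.608 / 12.01 = 19.6176 mol.
Step 1 (C:CO = 1:1): theoretical n(CO) = 19.6176 mol; at 67.73% yield, n(CO) = 13.2870 mol.
Step 2 (CO:CO2 = 3:3): theoretical n(CO2) = 13.2870 mol, so theoretical mass = 13.2870 × 44.01 = 584.762 g.
At 71.38% yield, actual mass of CO2 = 584.762 × 0.7138 = 417.403 g.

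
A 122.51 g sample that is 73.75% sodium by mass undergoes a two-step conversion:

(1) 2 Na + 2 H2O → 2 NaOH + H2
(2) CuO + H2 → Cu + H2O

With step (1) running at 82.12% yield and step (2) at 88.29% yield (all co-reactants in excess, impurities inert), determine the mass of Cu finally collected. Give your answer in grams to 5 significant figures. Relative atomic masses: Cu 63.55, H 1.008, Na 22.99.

90.540 g

Pure Na = 122.51 × 0.7375 = 90.3511 g.
M(Na) = 22.99 g/mol.
M(Cu) = 63.55 g/mol.
n(Na) = 90.3511 / 22.99 = 3.93002 mol.
Step 1 (Na:H2 = 2:1): theoretical n(H2) = 1.96501 mol; at 82.12% yield, n(H2) = 1.61367 mol.
Step 2 (H2:Cu = 1:1): theoretical n(Cu) = 1.61367 mol, so theoretical mass = 1.61367 × 63.55 = 102.548 g.
At 88.29% yield, actual mass of Cu = 102.548 × 0.8829 = 90.5400 g.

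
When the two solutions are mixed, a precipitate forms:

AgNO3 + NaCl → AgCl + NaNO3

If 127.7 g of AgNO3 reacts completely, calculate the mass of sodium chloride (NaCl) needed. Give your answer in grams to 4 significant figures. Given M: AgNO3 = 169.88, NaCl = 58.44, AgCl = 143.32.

43.93 g

n(AgNO3) = 127.70 g / 169.88 g/mol = 0.75171 mol.
From the equation the AgNO3:NaCl mole ratio is 1:1, so n(NaCl) = 0.75171 × 1/1 = 0.75171 mol.
Mass of NaCl = 0.75171 mol × 58.44 g/mol = 43.930 g.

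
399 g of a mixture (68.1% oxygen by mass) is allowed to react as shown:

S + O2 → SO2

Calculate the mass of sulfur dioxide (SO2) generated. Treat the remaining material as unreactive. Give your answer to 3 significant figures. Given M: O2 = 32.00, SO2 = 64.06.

544 g

Mass of pure O2 = 399 g × 0.681 = 271.7 g.
n(O2) = 271.7 g / 32.00 g/mol = 8.491 mol.
From the equation the O2:SO2 mole ratio is 1:1, so n(SO2) = 8.491 × 1/1 = 8.491 mol.
Mass of SO2 = 8.491 mol × 64.06 g/mol = 543.9 g.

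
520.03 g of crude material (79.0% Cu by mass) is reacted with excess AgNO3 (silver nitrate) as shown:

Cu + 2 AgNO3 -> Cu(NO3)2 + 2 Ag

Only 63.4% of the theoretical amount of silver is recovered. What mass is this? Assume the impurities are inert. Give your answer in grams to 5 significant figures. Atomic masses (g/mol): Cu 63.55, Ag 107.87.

Pure Cu available = 520.03 g × 0.790 = 410.824 g.
M(Cu) = 63.55 g/mol.
M(Ag) = 107.87 g/mol.
n(Cu) = 410.824 g / 63.55 g/mol = 6.46457 mol.
From the equation the Cu:Ag mole ratio is 1:2, so n(Ag) = 6.46457 × 2/1 = 12.9291 mol.
Mass of Ag = 12.9291 mol × 107.87 g/mol = 1394.67 g.
Actual mass collected = 1394.67 g × 0.634 = 884.219 g.

884.22 g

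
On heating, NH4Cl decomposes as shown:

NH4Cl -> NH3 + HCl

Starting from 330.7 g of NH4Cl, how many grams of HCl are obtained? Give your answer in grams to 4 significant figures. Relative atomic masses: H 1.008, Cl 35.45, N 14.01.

M(NH4Cl) = 14.01 + 4(1.008) + 35.45 = 53.492 g/mol.
M(HCl) = 1.008 + 35.45 = 36.458 g/mol.
n(NH4Cl) = 330.70 g / 53.492 g/mol = 6.1822 mol.
From the equation the NH4Cl:HCl mole ratio is 1:1, so n(HCl) = 6.1822 × 1/1 = 6.1822 mol.
Mass of HCl = 6.1822 mol × 36.458 g/mol = 225.39 g.

225.4 g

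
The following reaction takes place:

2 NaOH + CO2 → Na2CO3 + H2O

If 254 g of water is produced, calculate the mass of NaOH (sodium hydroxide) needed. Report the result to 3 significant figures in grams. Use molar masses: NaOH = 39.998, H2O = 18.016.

n(H2O) = 254.0 g / 18.016 g/mol = 14.10 mol.
From the equation the H2O:NaOH mole ratio is 1:2, so n(NaOH) = 14.10 × 2/1 = 28.20 mol.
Mass of NaOH = 28.20 mol × 39.998 g/mol = 1128 g.

1130 g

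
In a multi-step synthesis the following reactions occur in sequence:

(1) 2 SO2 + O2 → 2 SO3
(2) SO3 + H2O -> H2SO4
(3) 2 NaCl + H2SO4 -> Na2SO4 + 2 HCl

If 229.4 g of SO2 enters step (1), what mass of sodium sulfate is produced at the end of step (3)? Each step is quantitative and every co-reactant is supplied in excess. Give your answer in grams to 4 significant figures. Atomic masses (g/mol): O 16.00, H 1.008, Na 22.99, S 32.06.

508.6 g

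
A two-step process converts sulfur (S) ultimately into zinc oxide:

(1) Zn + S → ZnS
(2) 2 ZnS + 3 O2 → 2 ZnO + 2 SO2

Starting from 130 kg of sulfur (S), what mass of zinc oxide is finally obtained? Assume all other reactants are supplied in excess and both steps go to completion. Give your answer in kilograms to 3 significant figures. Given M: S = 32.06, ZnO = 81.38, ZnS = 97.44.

130 kg = 130000 g.
n(S) = 130000 / 32.06 = 4055 mol.
Step 1 gives a 1:1 ratio of S to ZnS, so n(ZnS) = 4055 mol.
In step 2 the ZnS:ZnO ratio is 2:2, so n(ZnO) = 4055 mol.
Mass of ZnO = 4055 × 81.38 = 330000 g = 330 kg.

330 kg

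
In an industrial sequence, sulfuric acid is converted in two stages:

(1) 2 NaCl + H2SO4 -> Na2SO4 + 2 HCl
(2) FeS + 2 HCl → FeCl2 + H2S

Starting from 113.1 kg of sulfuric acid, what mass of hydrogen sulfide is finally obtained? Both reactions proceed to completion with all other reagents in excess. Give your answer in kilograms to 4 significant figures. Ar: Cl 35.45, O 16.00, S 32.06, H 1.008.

39.30 kg

M(H2SO4) = 2(1.008) + 32.06 + 4(16.00) = 98.076 g/mol.
M(H2S) = 2(1.008) + 32.06 = 34.076 g/mol.
113.1 kg = 113100 g.
n(H2SO4) = 113100 / 98.076 = 1153.2 mol.
Step 1 gives a 1:2 ratio of H2SO4 to HCl, so n(HCl) = 2306.4 mol.
In step 2 the HCl:H2S ratio is 2:1, so n(H2S) = 1153.2 mol.
Mass of H2S = 1153.2 × 34.076 = 39296 g = 39.30 kg.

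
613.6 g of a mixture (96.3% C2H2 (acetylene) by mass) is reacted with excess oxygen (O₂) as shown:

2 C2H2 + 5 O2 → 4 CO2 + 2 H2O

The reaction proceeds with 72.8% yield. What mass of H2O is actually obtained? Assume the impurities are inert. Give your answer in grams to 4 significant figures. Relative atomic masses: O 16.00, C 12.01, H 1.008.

297.7 g

Pure C2H2 available = 613.6 g × 0.963 = 590.90 g.
M(C2H2) = 2(12.01) + 2(1.008) = 26.036 g/mol.
M(H2O) = 2(1.008) + 16.00 = 18.016 g/mol.
n(C2H2) = 590.90 g / 26.036 g/mol = 22.695 mol.
From the equation the C2H2:H2O mole ratio is 2:2, so n(H2O) = 22.695 × 2/2 = 22.695 mol.
Mass of H2O = 22.695 mol × 18.016 g/mol = 408.88 g.
Actual mass collected = 408.88 g × 0.728 = 297.66 g.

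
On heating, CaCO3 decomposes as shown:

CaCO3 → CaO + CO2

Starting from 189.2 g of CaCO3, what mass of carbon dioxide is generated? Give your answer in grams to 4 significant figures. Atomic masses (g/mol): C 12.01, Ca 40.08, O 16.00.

83.19 g

M(CaCO3) = 40.08 + 12.01 + 3(16.00) = 100.09 g/mol.
M(CO2) = 12.01 + 2(16.00) = 44.01 g/mol.
n(CaCO3) = 189.20 g / 100.09 g/mol = 1.8903 mol.
From the equation the CaCO3:CO2 mole ratio is 1:1, so n(CO2) = 1.8903 × 1/1 = 1.8903 mol.
Mass of CO2 = 1.8903 mol × 44.01 g/mol = 83.192 g.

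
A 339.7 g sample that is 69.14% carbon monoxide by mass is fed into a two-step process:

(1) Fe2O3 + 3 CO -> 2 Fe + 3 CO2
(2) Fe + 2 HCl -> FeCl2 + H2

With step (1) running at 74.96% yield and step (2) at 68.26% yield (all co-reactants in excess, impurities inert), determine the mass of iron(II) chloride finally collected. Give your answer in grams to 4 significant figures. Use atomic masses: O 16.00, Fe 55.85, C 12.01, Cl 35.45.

Pure CO = 339.7 × 0.6914 = 234.87 g.
M(CO) = 12.01 + 16.00 = 28.01 g/mol.
M(FeCl2) = 55.85 + 2(35.45) = 126.75 g/mol.
n(CO) = 234.87 / 28.01 = 8.3852 mol.
Step 1 (CO:Fe = 3:2): theoretical n(Fe) = 5.5901 mol; at 74.96% yield, n(Fe) = 4.1903 mol.
Step 2 (Fe:FeCl2 = 1:1): theoretical n(FeCl2) = 4.1903 mol, so theoretical mass = 4.1903 × 126.75 = 531.13 g.
At 68.26% yield, actual mass of FeCl2 = 531.13 × 0.6826 = 362.55 g.

362.5 g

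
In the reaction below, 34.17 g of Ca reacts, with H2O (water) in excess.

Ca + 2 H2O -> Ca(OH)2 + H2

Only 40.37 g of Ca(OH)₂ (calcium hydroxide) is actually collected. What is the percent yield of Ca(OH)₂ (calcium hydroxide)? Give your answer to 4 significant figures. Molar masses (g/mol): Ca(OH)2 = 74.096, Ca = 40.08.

63.91 %

n(Ca) = 34.170 g / 40.08 g/mol = 0.85254 mol.
From the equation the Ca:Ca(OH)2 mole ratio is 1:1, so n(Ca(OH)2) = 0.85254 × 1/1 = 0.85254 mol.
Mass of Ca(OH)2 = 0.85254 mol × 74.096 g/mol = 63.170 g.
This is the theoretical yield. Percent yield = 40.37 g / 63.170 g × 100% = 63.907%.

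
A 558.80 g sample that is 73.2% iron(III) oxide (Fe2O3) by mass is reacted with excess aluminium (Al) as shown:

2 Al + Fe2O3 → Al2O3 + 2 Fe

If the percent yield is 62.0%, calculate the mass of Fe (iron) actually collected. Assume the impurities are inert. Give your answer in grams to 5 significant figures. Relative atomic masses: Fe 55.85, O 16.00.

177.38 g

Pure Fe2O3 available = 558.80 g × 0.732 = 409.042 g.
M(Fe2O3) = 2(55.85) + 3(16.00) = 159.70 g/mol.
M(Fe) = 55.85 g/mol.
n(Fe2O3) = 409.042 g / 159.70 g/mol = 2.56131 mol.
From the equation the Fe2O3:Fe mole ratio is 1:2, so n(Fe) = 2.56131 × 2/1 = 5.12262 mol.
Mass of Fe = 5.12262 mol × 55.85 g/mol = 286.099 g.
Actual mass collected = 286.099 g × 0.620 = 177.381 g.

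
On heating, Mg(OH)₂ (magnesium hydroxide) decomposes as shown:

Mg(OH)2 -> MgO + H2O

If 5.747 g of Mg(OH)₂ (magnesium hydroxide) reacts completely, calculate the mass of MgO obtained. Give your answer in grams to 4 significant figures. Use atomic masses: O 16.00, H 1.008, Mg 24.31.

M(Mg(OH)2) = 24.31 + 2(16.00) + 2(1.008) = 58.326 g/mol.
M(MgO) = 24.31 + 16.00 = 40.31 g/mol.
n(Mg(OH)2) = 5.7470 g / 58.326 g/mol = 0.098532 mol.
From the equation the Mg(OH)2:MgO mole ratio is 1:1, so n(MgO) = 0.098532 × 1/1 = 0.098532 mol.
Mass of MgO = 0.098532 mol × 40.31 g/mol = 3.9718 g.

3.972 g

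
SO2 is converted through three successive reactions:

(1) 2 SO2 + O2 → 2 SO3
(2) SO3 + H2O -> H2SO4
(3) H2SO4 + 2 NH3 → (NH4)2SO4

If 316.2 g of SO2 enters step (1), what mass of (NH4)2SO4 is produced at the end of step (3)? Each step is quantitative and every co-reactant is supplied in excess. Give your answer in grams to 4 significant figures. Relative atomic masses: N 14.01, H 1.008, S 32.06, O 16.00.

M(SO2) = 32.06 + 2(16.00) = 64.06 g/mol.
M((NH4)2SO4) = 2(14.01) + 8(1.008) + 32.06 + 4(16.00) = 132.144 g/mol.
n(SO2) = 316.2 / 64.06 = 4.9360 mol.
Reaction (1): SO2→SO3 ratio 2:2 ⇒ n(SO3) = 4.9360 mol.
Reaction (2): SO3→H2SO4 ratio 1:1 ⇒ n(H2SO4) = 4.9360 mol.
Reaction (3): H2SO4→(NH4)2SO4 ratio 1:1 ⇒ n((NH4)2SO4) = 4.9360 mol.
Mass of (NH4)2SO4 = 4.9360 × 132.144 = 652.26 g.

652.3 g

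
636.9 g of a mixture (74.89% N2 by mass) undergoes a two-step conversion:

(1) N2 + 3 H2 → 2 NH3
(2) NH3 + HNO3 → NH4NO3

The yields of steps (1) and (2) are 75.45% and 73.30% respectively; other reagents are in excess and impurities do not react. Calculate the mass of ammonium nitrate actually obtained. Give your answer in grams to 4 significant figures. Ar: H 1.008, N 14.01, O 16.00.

Pure N2 = 636.9 × 0.7489 = 476.97 g.
M(N2) = 2(14.01) = 28.02 g/mol.
M(NH4NO3) = 2(14.01) + 4(1.008) + 3(16.00) = 80.052 g/mol.
n(N2) = 476.97 / 28.02 = 17.023 mol.
Step 1 (N2:NH3 = 1:2): theoretical n(NH3) = 34.045 mol; at 75.45% yield, n(NH3) = 25.687 mol.
Step 2 (NH3:NH4NO3 = 1:1): theoretical n(NH4NO3) = 25.687 mol, so theoretical mass = 25.687 × 80.052 = 2056.3 g.
At 73.30% yield, actual mass of NH4NO3 = 2056.3 × 0.7330 = 1507.3 g.

1507 g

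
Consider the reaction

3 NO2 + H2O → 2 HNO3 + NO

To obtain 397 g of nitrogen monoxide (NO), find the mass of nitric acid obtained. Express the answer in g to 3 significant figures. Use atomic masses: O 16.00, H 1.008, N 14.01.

M(NO) = 14.01 + 16.00 = 30.01 g/mol.
M(HNO3) = 1.008 + 14.01 + 3(16.00) = 63.018 g/mol.
n(NO) = 397.0 g / 30.01 g/mol = 13.23 mol.
From the equation the NO:HNO3 mole ratio is 1:2, so n(HNO3) = 13.23 × 2/1 = 26.46 mol.
Mass of HNO3 = 26.46 mol × 63.018 g/mol = 1667 g.

1670 g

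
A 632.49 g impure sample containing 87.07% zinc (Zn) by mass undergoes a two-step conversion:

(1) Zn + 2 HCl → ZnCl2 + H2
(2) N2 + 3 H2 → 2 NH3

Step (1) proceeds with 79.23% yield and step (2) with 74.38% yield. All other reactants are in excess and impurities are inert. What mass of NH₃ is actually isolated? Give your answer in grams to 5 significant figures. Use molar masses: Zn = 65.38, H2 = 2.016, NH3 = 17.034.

56.370 g

Pure Zn = 632.49 × 0.8707 = 550.709 g.
n(Zn) = 550.709 / 65.38 = 8.42320 mol.
Step 1 (Zn:H2 = 1:1): theoretical n(H2) = 8.42320 mol; at 79.23% yield, n(H2) = 6.67370 mol.
Step 2 (H2:NH3 = 3:2): theoretical n(NH3) = 4.44914 mol, so theoretical mass = 4.44914 × 17.034 = 75.7866 g.
At 74.38% yield, actual mass of NH3 = 75.7866 × 0.7438 = 56.3701 g.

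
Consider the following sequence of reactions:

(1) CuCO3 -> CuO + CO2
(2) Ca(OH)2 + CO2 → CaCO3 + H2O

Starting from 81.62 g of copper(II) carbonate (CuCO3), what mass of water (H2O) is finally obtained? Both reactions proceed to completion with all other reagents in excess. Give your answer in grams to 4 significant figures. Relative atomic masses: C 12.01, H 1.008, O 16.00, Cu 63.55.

11.90 g

M(CuCO3) = 63.55 + 12.01 + 3(16.00) = 123.56 g/mol.
M(H2O) = 2(1.008) + 16.00 = 18.016 g/mol.
n(CuCO3) = 81.620 / 123.56 = 0.66057 mol.
Step 1 gives a 1:1 ratio of CuCO3 to CO2, so n(CO2) = 0.66057 mol.
In step 2 the CO2:H2O ratio is 1:1, so n(H2O) = 0.66057 mol.
Mass of H2O = 0.66057 × 18.016 = 11.901 g.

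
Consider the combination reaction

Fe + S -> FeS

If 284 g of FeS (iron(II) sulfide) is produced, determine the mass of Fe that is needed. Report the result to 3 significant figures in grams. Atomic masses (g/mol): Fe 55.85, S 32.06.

M(FeS) = 55.85 + 32.06 = 87.91 g/mol.
M(Fe) = 55.85 g/mol.
n(FeS) = 284.0 g / 87.91 g/mol = 3.231 mol.
From the equation the FeS:Fe mole ratio is 1:1, so n(Fe) = 3.231 × 1/1 = 3.231 mol.
Mass of Fe = 3.231 mol × 55.85 g/mol = 180.4 g.

180 g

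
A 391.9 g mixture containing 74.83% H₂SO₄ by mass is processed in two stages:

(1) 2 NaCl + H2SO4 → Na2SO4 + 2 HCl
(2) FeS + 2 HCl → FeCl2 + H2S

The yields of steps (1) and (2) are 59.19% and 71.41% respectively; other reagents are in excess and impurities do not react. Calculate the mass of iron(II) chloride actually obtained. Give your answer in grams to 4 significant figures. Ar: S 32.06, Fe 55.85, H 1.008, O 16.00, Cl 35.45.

160.2 g

Pure H2SO4 = 391.9 × 0.7483 = 293.26 g.
M(H2SO4) = 2(1.008) + 32.06 + 4(16.00) = 98.076 g/mol.
M(FeCl2) = 55.85 + 2(35.45) = 126.75 g/mol.
n(H2SO4) = 293.26 / 98.076 = 2.9901 mol.
Step 1 (H2SO4:HCl = 1:2): theoretical n(HCl) = 5.9802 mol; at 59.19% yield, n(HCl) = 3.5397 mol.
Step 2 (HCl:FeCl2 = 2:1): theoretical n(FeCl2) = 1.7699 mol, so theoretical mass = 1.7699 × 126.75 = 224.33 g.
At 71.41% yield, actual mass of FeCl2 = 224.33 × 0.7141 = 160.19 g.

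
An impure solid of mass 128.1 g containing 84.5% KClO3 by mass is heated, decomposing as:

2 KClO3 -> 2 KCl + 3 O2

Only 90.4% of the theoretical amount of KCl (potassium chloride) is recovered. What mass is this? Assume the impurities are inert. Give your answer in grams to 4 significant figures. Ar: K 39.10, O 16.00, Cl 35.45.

Pure KClO3 available = 128.1 g × 0.845 = 108.24 g.
M(KClO3) = 39.10 + 35.45 + 3(16.00) = 122.55 g/mol.
M(KCl) = 39.10 + 35.45 = 74.55 g/mol.
n(KClO3) = 108.24 g / 122.55 g/mol = 0.88327 mol.
From the equation the KClO3:KCl mole ratio is 2:2, so n(KCl) = 0.88327 × 2/2 = 0.88327 mol.
Mass of KCl = 0.88327 mol × 74.55 g/mol = 65.848 g.
Actual mass collected = 65.848 g × 0.904 = 59.526 g.

59.53 g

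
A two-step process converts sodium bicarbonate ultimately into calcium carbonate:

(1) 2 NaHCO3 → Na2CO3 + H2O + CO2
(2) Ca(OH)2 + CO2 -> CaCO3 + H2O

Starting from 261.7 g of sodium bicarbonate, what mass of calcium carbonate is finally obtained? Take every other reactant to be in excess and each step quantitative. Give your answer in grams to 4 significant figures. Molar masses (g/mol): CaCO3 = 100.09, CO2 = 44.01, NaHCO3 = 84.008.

n(NaHCO3) = 261.70 / 84.008 = 3.1152 mol.
Step 1 gives a 2:1 ratio of NaHCO3 to CO2, so n(CO2) = 1.5576 mol.
In step 2 the CO2:CaCO3 ratio is 1:1, so n(CaCO3) = 1.5576 mol.
Mass of CaCO3 = 1.5576 × 100.09 = 155.90 g.

155.9 g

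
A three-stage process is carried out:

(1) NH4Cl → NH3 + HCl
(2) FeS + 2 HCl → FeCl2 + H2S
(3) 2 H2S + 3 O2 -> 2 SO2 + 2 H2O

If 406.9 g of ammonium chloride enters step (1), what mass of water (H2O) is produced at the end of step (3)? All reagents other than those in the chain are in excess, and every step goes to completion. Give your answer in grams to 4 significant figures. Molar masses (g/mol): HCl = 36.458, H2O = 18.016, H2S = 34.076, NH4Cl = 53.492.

n(NH4Cl) = 406.9 / 53.492 = 7.6067 mol.
Reaction (1): NH4Cl→HCl ratio 1:1 ⇒ n(HCl) = 7.6067 mol.
Reaction (2): HCl→H2S ratio 2:1 ⇒ n(H2S) = 3.8034 mol.
Reaction (3): H2S→H2O ratio 2:2 ⇒ n(H2O) = 3.8034 mol.
Mass of H2O = 3.8034 × 18.016 = 68.522 g.

68.52 g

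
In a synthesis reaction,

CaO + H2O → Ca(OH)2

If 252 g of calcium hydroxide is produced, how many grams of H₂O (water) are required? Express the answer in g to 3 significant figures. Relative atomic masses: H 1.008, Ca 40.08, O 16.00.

61.3 g

M(Ca(OH)2) = 40.08 + 2(16.00) + 2(1.008) = 74.096 g/mol.
M(H2O) = 2(1.008) + 16.00 = 18.016 g/mol.
n(Ca(OH)2) = 252.0 g / 74.096 g/mol = 3.401 mol.
From the equation the Ca(OH)2:H2O mole ratio is 1:1, so n(H2O) = 3.401 × 1/1 = 3.401 mol.
Mass of H2O = 3.401 mol × 18.016 g/mol = 61.27 g.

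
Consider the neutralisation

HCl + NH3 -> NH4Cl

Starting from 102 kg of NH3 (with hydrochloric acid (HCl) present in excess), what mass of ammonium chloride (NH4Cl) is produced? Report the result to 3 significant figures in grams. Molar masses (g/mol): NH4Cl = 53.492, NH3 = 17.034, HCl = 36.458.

Convert: 102 kg = 102000 g.
n(NH3) = 102000 g / 17.034 g/mol = 5988 mol.
From the equation the NH3:NH4Cl mole ratio is 1:1, so n(NH4Cl) = 5988 × 1/1 = 5988 mol.
Mass of NH4Cl = 5988 mol × 53.492 g/mol = 320300 g.

320000 g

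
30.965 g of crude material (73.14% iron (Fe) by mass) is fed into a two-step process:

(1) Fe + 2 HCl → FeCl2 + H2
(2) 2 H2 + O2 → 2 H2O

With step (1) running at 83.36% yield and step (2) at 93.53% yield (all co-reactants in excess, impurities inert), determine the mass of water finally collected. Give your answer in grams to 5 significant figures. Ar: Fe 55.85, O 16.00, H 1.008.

Pure Fe = 30.965 × 0.7314 = 22.6478 g.
M(Fe) = 55.85 g/mol.
M(H2O) = 2(1.008) + 16.00 = 18.016 g/mol.
n(Fe) = 22.6478 / 55.85 = 0.405511 mol.
Step 1 (Fe:H2 = 1:1): theoretical n(H2) = 0.405511 mol; at 83.36% yield, n(H2) = 0.338034 mol.
Step 2 (H2:H2O = 2:2): theoretical n(H2O) = 0.338034 mol, so theoretical mass = 0.338034 × 18.016 = 6.09002 g.
At 93.53% yield, actual mass of H2O = 6.09002 × 0.9353 = 5.69600 g.

5.6960 g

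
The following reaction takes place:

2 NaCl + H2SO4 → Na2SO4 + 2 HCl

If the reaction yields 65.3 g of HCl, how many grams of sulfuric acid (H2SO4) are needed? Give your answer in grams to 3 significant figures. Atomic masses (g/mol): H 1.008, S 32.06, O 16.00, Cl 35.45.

87.8 g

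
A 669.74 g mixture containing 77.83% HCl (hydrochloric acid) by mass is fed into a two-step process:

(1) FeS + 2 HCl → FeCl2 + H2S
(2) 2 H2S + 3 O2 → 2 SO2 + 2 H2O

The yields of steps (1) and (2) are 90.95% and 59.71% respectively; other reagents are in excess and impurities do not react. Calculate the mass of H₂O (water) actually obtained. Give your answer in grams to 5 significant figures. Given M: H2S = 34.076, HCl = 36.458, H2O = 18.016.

Pure HCl = 669.74 × 0.7783 = 521.259 g.
n(HCl) = 521.259 / 36.458 = 14.2975 mol.
Step 1 (HCl:H2S = 2:1): theoretical n(H2S) = 7.14876 mol; at 90.95% yield, n(H2S) = 6.50179 mol.
Step 2 (H2S:H2O = 2:2): theoretical n(H2O) = 6.50179 mol, so theoretical mass = 6.50179 × 18.016 = 117.136 g.
At 59.71% yield, actual mass of H2O = 117.136 × 0.5971 = 69.9421 g.

69.942 g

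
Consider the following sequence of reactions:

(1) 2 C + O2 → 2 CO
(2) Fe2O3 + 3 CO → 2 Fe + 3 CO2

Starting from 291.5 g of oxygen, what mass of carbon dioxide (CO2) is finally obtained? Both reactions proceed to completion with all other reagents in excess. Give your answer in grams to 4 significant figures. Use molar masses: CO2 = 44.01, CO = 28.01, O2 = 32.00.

801.8 g

n(O2) = 291.50 / 32.00 = 9.1094 mol.
Step 1 gives a 1:2 ratio of O2 to CO, so n(CO) = 18.219 mol.
In step 2 the CO:CO2 ratio is 3:3, so n(CO2) = 18.219 mol.
Mass of CO2 = 18.219 × 44.01 = 801.81 g.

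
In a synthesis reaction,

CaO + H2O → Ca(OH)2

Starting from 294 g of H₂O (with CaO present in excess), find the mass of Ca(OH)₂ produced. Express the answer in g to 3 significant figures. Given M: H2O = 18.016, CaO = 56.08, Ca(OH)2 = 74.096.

1210 g

n(H2O) = 294.0 g / 18.016 g/mol = 16.32 mol.
From the equation the H2O:Ca(OH)2 mole ratio is 1:1, so n(Ca(OH)2) = 16.32 × 1/1 = 16.32 mol.
Mass of Ca(OH)2 = 16.32 mol × 74.096 g/mol = 1209 g.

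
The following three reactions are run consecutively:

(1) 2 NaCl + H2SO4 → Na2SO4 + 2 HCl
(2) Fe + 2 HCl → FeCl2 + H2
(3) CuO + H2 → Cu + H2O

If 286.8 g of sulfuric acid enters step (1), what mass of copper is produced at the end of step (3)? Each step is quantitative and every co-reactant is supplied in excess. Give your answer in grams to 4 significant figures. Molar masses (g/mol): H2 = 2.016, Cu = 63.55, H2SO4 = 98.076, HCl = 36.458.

n(H2SO4) = 286.8 / 98.076 = 2.9243 mol.
Reaction (1): H2SO4→HCl ratio 1:2 ⇒ n(HCl) = 5.8485 mol.
Reaction (2): HCl→H2 ratio 2:1 ⇒ n(H2) = 2.9243 mol.
Reaction (3): H2→Cu ratio 1:1 ⇒ n(Cu) = 2.9243 mol.
Mass of Cu = 2.9243 × 63.55 = 185.84 g.

185.8 g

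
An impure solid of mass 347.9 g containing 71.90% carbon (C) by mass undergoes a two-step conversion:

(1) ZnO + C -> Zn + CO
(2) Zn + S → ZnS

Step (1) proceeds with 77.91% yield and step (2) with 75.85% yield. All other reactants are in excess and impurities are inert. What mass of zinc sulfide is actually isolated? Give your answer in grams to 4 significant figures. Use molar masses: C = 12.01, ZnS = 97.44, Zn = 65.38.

Pure C = 347.9 × 0.7190 = 250.14 g.
n(C) = 250.14 / 12.01 = 20.828 mol.
Step 1 (C:Zn = 1:1): theoretical n(Zn) = 20.828 mol; at 77.91% yield, n(Zn) = 16.227 mol.
Step 2 (Zn:ZnS = 1:1): theoretical n(ZnS) = 16.227 mol, so theoretical mass = 16.227 × 97.44 = 1581.1 g.
At 75.85% yield, actual mass of ZnS = 1581.1 × 0.7585 = 1199.3 g.

1199 g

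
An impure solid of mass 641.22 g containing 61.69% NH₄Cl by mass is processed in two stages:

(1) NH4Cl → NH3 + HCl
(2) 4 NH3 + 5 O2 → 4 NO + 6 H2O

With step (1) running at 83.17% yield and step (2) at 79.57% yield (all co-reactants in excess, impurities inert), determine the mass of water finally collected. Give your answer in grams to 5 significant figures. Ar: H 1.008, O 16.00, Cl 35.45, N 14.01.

132.25 g

Pure NH4Cl = 641.22 × 0.6169 = 395.569 g.
M(NH4Cl) = 14.01 + 4(1.008) + 35.45 = 53.492 g/mol.
M(H2O) = 2(1.008) + 16.00 = 18.016 g/mol.
n(NH4Cl) = 395.569 / 53.492 = 7.39491 mol.
Step 1 (NH4Cl:NH3 = 1:1): theoretical n(NH3) = 7.39491 mol; at 83.17% yield, n(NH3) = 6.15035 mol.
Step 2 (NH3:H2O = 4:6): theoretical n(H2O) = 9.22552 mol, so theoretical mass = 9.22552 × 18.016 = 166.207 g.
At 79.57% yield, actual mass of H2O = 166.207 × 0.7957 = 132.251 g.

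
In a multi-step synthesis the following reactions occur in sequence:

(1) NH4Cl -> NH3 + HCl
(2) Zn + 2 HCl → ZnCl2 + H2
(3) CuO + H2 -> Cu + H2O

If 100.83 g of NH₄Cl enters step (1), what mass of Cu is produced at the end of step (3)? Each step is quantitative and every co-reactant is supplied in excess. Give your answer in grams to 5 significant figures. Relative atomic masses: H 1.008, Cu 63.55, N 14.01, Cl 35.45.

59.894 g

M(NH4Cl) = 14.01 + 4(1.008) + 35.45 = 53.492 g/mol.
M(Cu) = 63.55 g/mol.
n(NH4Cl) = 100.83 / 53.492 = 1.88495 mol.
Reaction (1): NH4Cl→HCl ratio 1:1 ⇒ n(HCl) = 1.88495 mol.
Reaction (2): HCl→H2 ratio 2:1 ⇒ n(H2) = 0.942477 mol.
Reaction (3): H2→Cu ratio 1:1 ⇒ n(Cu) = 0.942477 mol.
Mass of Cu = 0.942477 × 63.55 = 59.8944 g.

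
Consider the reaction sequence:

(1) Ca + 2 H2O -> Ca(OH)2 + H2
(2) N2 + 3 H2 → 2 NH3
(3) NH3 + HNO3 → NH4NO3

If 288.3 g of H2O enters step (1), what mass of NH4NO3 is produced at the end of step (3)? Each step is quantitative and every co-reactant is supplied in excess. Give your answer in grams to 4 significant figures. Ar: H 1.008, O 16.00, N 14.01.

427.0 g

M(H2O) = 2(1.008) + 16.00 = 18.016 g/mol.
M(NH4NO3) = 2(14.01) + 4(1.008) + 3(16.00) = 80.052 g/mol.
n(H2O) = 288.3 / 18.016 = 16.002 mol.
Reaction (1): H2O→H2 ratio 2:1 ⇒ n(H2) = 8.0012 mol.
Reaction (2): H2→NH3 ratio 3:2 ⇒ n(NH3) = 5.3341 mol.
Reaction (3): NH3→NH4NO3 ratio 1:1 ⇒ n(NH4NO3) = 5.3341 mol.
Mass of NH4NO3 = 5.3341 × 80.052 = 427.01 g.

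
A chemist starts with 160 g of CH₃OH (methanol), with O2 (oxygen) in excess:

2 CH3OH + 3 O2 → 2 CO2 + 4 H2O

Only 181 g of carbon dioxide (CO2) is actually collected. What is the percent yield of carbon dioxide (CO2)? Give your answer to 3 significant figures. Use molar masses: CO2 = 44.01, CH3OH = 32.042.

82.4 %

n(CH3OH) = 160.0 g / 32.042 g/mol = 4.993 mol.
From the equation the CH3OH:CO2 mole ratio is 2:2, so n(CO2) = 4.993 × 2/2 = 4.993 mol.
Mass of CO2 = 4.993 mol × 44.01 g/mol = 219.8 g.
This is the theoretical yield. Percent yield = 181 g / 219.8 g × 100% = 82.36%.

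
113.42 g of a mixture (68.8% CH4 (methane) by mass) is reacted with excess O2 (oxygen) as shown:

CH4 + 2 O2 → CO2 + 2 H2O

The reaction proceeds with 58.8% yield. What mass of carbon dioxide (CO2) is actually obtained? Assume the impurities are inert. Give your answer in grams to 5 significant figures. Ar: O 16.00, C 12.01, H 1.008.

125.88 g

Pure CH4 available = 113.42 g × 0.688 = 78.0330 g.
M(CH4) = 12.01 + 4(1.008) = 16.042 g/mol.
M(CO2) = 12.01 + 2(16.00) = 44.01 g/mol.
n(CH4) = 78.0330 g / 16.042 g/mol = 4.86429 mol.
From the equation the CH4:CO2 mole ratio is 1:1, so n(CO2) = 4.86429 × 1/1 = 4.86429 mol.
Mass of CO2 = 4.86429 mol × 44.01 g/mol = 214.077 g.
Actual mass collected = 214.077 g × 0.588 = 125.878 g.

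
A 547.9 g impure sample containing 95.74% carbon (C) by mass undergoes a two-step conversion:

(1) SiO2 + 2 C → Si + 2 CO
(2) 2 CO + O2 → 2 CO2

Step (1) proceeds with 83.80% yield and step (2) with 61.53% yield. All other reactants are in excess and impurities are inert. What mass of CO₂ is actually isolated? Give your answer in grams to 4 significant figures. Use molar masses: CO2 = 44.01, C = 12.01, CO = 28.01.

991.1 g

Pure C = 547.9 × 0.9574 = 524.56 g.
n(C) = 524.56 / 12.01 = 43.677 mol.
Step 1 (C:CO = 2:2): theoretical n(CO) = 43.677 mol; at 83.80% yield, n(CO) = 36.601 mol.
Step 2 (CO:CO2 = 2:2): theoretical n(CO2) = 36.601 mol, so theoretical mass = 36.601 × 44.01 = 1610.8 g.
At 61.53% yield, actual mass of CO2 = 1610.8 × 0.6153 = 991.14 g.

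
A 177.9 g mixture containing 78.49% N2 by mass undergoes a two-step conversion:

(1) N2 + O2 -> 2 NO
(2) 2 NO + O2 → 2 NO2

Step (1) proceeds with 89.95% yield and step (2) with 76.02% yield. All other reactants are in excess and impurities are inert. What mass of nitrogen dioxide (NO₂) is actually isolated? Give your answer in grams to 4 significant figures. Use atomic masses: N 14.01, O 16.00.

Pure N2 = 177.9 × 0.7849 = 139.63 g.
M(N2) = 2(14.01) = 28.02 g/mol.
M(NO2) = 14.01 + 2(16.00) = 46.01 g/mol.
n(N2) = 139.63 / 28.02 = 4.9834 mol.
Step 1 (N2:NO = 1:2): theoretical n(NO) = 9.9667 mol; at 89.95% yield, n(NO) = 8.9651 mol.
Step 2 (NO:NO2 = 2:2): theoretical n(NO2) = 8.9651 mol, so theoretical mass = 8.9651 × 46.01 = 412.48 g.
At 76.02% yield, actual mass of NO2 = 412.48 × 0.7602 = 313.57 g.

313.6 g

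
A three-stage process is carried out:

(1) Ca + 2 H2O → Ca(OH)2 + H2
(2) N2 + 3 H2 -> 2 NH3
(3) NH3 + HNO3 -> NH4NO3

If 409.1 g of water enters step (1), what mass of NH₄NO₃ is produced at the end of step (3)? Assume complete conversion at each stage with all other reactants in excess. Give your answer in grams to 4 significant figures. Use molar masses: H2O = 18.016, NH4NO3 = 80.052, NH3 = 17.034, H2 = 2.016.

605.9 g

n(H2O) = 409.1 / 18.016 = 22.708 mol.
Reaction (1): H2O→H2 ratio 2:1 ⇒ n(H2) = 11.354 mol.
Reaction (2): H2→NH3 ratio 3:2 ⇒ n(NH3) = 7.5692 mol.
Reaction (3): NH3→NH4NO3 ratio 1:1 ⇒ n(NH4NO3) = 7.5692 mol.
Mass of NH4NO3 = 7.5692 × 80.052 = 605.93 g.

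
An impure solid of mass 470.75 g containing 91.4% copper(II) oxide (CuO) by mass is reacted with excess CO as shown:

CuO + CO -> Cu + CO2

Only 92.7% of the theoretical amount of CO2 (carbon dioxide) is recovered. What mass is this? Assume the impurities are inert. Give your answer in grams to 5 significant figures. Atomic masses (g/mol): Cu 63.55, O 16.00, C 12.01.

Pure CuO available = 470.75 g × 0.914 = 430.266 g.
M(CuO) = 63.55 + 16.00 = 79.55 g/mol.
M(CO2) = 12.01 + 2(16.00) = 44.01 g/mol.
n(CuO) = 430.266 g / 79.55 g/mol = 5.40874 mol.
From the equation the CuO:CO2 mole ratio is 1:1, so n(CO2) = 5.40874 × 1/1 = 5.40874 mol.
Mass of CO2 = 5.40874 mol × 44.01 g/mol = 238.039 g.
Actual mass collected = 238.039 g × 0.927 = 220.662 g.

220.66 g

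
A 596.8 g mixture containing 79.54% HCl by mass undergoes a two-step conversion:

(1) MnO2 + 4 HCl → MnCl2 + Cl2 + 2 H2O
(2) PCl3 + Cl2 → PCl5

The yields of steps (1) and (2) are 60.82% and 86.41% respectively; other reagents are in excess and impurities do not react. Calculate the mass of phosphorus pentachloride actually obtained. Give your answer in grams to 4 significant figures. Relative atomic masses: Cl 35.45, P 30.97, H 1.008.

356.2 g

Pure HCl = 596.8 × 0.7954 = 474.69 g.
M(HCl) = 1.008 + 35.45 = 36.458 g/mol.
M(PCl5) = 30.97 + 5(35.45) = 208.22 g/mol.
n(HCl) = 474.69 / 36.458 = 13.020 mol.
Step 1 (HCl:Cl2 = 4:1): theoretical n(Cl2) = 3.2551 mol; at 60.82% yield, n(Cl2) = 1.9797 mol.
Step 2 (Cl2:PCl5 = 1:1): theoretical n(PCl5) = 1.9797 mol, so theoretical mass = 1.9797 × 208.22 = 412.22 g.
At 86.41% yield, actual mass of PCl5 = 412.22 × 0.8641 = 356.20 g.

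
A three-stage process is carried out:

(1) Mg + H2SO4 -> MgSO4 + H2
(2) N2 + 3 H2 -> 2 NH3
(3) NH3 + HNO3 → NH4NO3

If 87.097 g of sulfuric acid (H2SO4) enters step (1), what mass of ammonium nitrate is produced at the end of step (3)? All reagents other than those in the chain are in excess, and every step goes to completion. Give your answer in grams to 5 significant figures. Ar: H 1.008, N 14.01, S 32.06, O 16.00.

M(H2SO4) = 2(1.008) + 32.06 + 4(16.00) = 98.076 g/mol.
M(NH4NO3) = 2(14.01) + 4(1.008) + 3(16.00) = 80.052 g/mol.
n(H2SO4) = 87.097 / 98.076 = 0.888056 mol.
Reaction (1): H2SO4→H2 ratio 1:1 ⇒ n(H2) = 0.888056 mol.
Reaction (2): H2→NH3 ratio 3:2 ⇒ n(NH3) = 0.592037 mol.
Reaction (3): NH3→NH4NO3 ratio 1:1 ⇒ n(NH4NO3) = 0.592037 mol.
Mass of NH4NO3 = 0.592037 × 80.052 = 47.3938 g.

47.394 g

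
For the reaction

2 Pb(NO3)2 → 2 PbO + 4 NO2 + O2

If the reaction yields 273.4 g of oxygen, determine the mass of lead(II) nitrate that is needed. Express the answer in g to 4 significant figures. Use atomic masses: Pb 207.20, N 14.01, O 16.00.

5660 g

M(O2) = 2(16.00) = 32.00 g/mol.
M(Pb(NO3)2) = 207.20 + 2(14.01) + 6(16.00) = 331.22 g/mol.
n(O2) = 273.40 g / 32.00 g/mol = 8.5437 mol.
From the equation the O2:Pb(NO3)2 mole ratio is 1:2, so n(Pb(NO3)2) = 8.5437 × 2/1 = 17.087 mol.
Mass of Pb(NO3)2 = 17.087 mol × 331.22 g/mol = 5659.7 g.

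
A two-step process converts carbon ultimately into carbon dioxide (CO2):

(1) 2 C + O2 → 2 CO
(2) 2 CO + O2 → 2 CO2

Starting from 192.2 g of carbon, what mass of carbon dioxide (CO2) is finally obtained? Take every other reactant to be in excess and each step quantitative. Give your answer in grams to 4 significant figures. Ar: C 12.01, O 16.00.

M(C) = 12.01 g/mol.
M(CO2) = 12.01 + 2(16.00) = 44.01 g/mol.
n(C) = 192.20 / 12.01 = 16.003 mol.
Step 1 gives a 2:2 ratio of C to CO, so n(CO) = 16.003 mol.
In step 2 the CO:CO2 ratio is 2:2, so n(CO2) = 16.003 mol.
Mass of CO2 = 16.003 × 44.01 = 704.31 g.

704.3 g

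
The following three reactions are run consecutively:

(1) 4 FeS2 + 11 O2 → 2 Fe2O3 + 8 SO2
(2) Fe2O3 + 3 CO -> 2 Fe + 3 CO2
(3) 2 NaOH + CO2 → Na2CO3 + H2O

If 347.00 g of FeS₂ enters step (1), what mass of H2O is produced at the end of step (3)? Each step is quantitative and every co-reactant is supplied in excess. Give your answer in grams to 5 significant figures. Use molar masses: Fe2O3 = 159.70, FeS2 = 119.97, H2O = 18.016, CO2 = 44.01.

78.164 g

n(FeS2) = 347.00 / 119.97 = 2.89239 mol.
Reaction (1): FeS2→Fe2O3 ratio 4:2 ⇒ n(Fe2O3) = 1.44619 mol.
Reaction (2): Fe2O3→CO2 ratio 1:3 ⇒ n(CO2) = 4.33858 mol.
Reaction (3): CO2→H2O ratio 1:1 ⇒ n(H2O) = 4.33858 mol.
Mass of H2O = 4.33858 × 18.016 = 78.1639 g.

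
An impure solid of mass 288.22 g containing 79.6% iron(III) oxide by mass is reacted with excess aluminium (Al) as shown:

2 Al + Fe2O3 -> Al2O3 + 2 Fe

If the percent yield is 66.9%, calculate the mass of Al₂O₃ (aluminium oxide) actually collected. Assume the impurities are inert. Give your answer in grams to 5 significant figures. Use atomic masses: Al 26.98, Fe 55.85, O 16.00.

97.991 g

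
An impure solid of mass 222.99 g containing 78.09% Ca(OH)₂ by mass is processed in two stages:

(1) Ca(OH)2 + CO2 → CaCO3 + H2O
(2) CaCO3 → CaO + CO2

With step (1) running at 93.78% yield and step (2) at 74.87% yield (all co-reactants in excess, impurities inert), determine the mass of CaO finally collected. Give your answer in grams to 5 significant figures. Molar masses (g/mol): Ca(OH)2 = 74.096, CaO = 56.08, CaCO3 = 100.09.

92.536 g

Pure Ca(OH)2 = 222.99 × 0.7809 = 174.133 g.
n(Ca(OH)2) = 174.133 / 74.096 = 2.35010 mol.
Step 1 (Ca(OH)2:CaCO3 = 1:1): theoretical n(CaCO3) = 2.35010 mol; at 93.78% yield, n(CaCO3) = 2.20392 mol.
Step 2 (CaCO3:CaO = 1:1): theoretical n(CaO) = 2.20392 mol, so theoretical mass = 2.20392 × 56.08 = 123.596 g.
At 74.87% yield, actual mass of CaO = 123.596 × 0.7487 = 92.5363 g.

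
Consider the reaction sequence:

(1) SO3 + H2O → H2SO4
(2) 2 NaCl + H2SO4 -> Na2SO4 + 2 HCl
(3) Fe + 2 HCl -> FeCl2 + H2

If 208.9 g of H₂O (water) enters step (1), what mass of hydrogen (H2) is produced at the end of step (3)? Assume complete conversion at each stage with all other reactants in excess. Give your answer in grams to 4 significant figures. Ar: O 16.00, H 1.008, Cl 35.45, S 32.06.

M(H2O) = 2(1.008) + 16.00 = 18.016 g/mol.
M(H2) = 2(1.008) = 2.016 g/mol.
n(H2O) = 208.9 / 18.016 = 11.595 mol.
Reaction (1): H2O→H2SO4 ratio 1:1 ⇒ n(H2SO4) = 11.595 mol.
Reaction (2): H2SO4→HCl ratio 1:2 ⇒ n(HCl) = 23.190 mol.
Reaction (3): HCl→H2 ratio 2:1 ⇒ n(H2) = 11.595 mol.
Mass of H2 = 11.595 × 2.016 = 23.376 g.

23.38 g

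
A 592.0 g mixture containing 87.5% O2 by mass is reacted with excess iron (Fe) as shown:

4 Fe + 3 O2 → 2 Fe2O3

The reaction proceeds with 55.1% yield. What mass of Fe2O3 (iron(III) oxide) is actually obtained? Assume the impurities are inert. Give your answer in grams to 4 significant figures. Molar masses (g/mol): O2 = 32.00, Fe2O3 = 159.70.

949.6 g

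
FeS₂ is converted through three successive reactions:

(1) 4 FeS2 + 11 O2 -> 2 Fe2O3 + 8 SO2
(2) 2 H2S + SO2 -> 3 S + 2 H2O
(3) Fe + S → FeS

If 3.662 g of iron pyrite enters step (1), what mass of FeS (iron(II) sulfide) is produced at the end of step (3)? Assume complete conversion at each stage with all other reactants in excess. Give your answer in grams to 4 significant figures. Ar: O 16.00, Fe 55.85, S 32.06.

M(FeS2) = 55.85 + 2(32.06) = 119.97 g/mol.
M(FeS) = 55.85 + 32.06 = 87.91 g/mol.
n(FeS2) = 3.662 / 119.97 = 0.030524 mol.
Reaction (1): FeS2→SO2 ratio 4:8 ⇒ n(SO2) = 0.061049 mol.
Reaction (2): SO2→S ratio 1:3 ⇒ n(S) = 0.18315 mol.
Reaction (3): S→FeS ratio 1:1 ⇒ n(FeS) = 0.18315 mol.
Mass of FeS = 0.18315 × 87.91 = 16.100 g.

16.10 g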